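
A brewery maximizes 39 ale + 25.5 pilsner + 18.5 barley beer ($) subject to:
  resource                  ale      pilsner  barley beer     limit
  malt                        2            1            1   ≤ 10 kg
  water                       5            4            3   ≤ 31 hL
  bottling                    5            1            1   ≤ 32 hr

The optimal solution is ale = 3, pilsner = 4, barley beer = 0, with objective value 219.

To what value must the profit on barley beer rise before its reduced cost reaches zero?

Check each constraint at x*: malt 10/10 (tight); water 31/31 (tight); bottling 19/32 (slack 13).
By complementary slackness, y = 0 for the non-binding constraint.
Dual feasibility on the basic columns requires 2·y_malt + 5·y_water = 39, 1·y_malt + 4·y_water = 25.5.
This yields shadow prices y_malt = 9.5, y_water = 4.
barley beer enters the basis when its profit ≥ yᵀa₃ = 9.5·1 + 4·3 = 21.5.

21.5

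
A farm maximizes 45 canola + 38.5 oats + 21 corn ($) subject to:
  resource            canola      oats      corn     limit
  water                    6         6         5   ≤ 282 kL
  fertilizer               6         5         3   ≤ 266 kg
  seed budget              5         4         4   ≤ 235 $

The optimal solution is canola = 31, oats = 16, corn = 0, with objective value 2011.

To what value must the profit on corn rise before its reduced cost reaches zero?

Check each constraint at x*: water 282/282 (tight); fertilizer 266/266 (tight); seed budget 219/235 (slack 16).
Since seed budget is not tight, its dual is 0.
The binding rows give the dual system: 6·y_water + 6·y_fertilizer = 45 and 6·y_water + 5·y_fertilizer = 38.5.
This yields shadow prices y_water = 1, y_fertilizer = 6.5.
corn enters the basis when its profit ≥ yᵀa₃ = 1·5 + 6.5·3 = 24.5.

24.5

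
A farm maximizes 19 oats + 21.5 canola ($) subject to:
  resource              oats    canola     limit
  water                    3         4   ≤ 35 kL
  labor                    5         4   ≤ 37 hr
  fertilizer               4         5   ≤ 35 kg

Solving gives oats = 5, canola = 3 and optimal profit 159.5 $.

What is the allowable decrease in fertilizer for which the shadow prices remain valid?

Binding constraints: labor, fertilizer. The basis is B = [[5,4],[4,5]] with det 9.
Per unit decrease in fertilizer, x* moves by d = (0.4444, -0.5556).
The basis stays optimal until canola reaches 0; allowable decrease = 5.4 kg.

5.4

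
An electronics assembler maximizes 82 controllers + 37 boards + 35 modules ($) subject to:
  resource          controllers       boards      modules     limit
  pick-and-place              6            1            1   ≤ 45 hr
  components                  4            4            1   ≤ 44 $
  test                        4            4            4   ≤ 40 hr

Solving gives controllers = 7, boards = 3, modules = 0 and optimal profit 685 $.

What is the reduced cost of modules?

At the optimum: pick-and-place uses 45 of 45 (binding); components uses 40 of 44 (slack = 4); test uses 40 of 40 (binding).
By complementary slackness, y = 0 for the non-binding constraint.
Dual feasibility on the basic columns requires 6·y_pick-and-place + 4·y_test = 82, 1·y_pick-and-place + 4·y_test = 37.
Solving: y_pick-and-place = 9, y_test = 7.
Reduced cost of modules: c₃ − yᵀa₃ = 35 − (9·1 + 7·4) = 35 − 37 = -2.

-2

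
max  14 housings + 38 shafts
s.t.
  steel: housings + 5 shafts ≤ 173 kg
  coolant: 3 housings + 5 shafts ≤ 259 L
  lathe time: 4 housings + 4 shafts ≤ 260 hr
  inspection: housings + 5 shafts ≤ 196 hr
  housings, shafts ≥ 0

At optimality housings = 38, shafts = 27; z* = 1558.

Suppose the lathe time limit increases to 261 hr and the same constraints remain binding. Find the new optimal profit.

Binding: steel and lathe time. Non-binding: coolant (10 unused), inspection (23 unused).
By complementary slackness, y = 0 for the non-binding constraints.
The binding rows give the dual system: 1·y_steel + 4·y_lathe time = 14 and 5·y_steel + 4·y_lathe time = 38.
→ y_steel = 6 and y_lathe time = 2.
Δz = y_lathe time·Δb = 2 × (1) = 2, so new z* = 1558 + 2 = 1560.

1560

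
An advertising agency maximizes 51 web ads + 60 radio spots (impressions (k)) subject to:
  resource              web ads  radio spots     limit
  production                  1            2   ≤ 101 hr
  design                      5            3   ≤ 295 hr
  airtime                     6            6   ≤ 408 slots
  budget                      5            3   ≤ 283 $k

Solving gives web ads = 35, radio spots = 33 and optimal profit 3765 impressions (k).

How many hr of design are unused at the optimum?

design used = 5·35 + 3·33 = 274; slack = 295 − 274 = 21.

21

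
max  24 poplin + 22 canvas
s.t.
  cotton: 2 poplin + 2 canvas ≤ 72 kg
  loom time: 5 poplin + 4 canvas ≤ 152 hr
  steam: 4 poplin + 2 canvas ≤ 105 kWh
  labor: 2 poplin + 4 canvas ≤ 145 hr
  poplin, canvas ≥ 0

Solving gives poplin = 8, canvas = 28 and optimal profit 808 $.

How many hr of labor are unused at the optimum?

17

labor used = 2·8 + 4·28 = 128; slack = 145 − 128 = 17.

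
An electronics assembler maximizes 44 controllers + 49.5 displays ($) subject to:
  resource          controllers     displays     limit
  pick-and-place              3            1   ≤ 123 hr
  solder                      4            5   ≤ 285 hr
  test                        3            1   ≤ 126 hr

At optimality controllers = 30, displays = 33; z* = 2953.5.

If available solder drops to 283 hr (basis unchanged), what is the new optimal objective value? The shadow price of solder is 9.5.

Δb = -2, so new z* = 2953.5 + (9.5)·(-2) = 2953.5 − 19 = 2934.5.

2934.5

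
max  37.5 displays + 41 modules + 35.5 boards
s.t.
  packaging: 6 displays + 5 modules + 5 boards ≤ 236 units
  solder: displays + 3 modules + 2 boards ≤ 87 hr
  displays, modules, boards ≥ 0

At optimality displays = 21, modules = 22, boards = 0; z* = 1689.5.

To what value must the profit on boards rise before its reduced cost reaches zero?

Check each constraint at x*: packaging 236/236 (tight); solder 87/87 (tight).
Dual feasibility on the basic columns requires 6·y_packaging + 1·y_solder = 37.5, 5·y_packaging + 3·y_solder = 41.
Solving: y_packaging = 5.5, y_solder = 4.5.
boards enters the basis when its profit ≥ yᵀa₃ = 5.5·5 + 4.5·2 = 36.5.

36.5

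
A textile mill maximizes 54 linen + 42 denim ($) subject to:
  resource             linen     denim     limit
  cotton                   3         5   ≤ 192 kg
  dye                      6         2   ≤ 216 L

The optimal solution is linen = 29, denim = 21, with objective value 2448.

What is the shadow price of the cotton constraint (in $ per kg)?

6

Both cotton and dye are binding at x*.
From A_Bᵀ y = c: 3·y_cotton + 6·y_dye = 54; 5·y_cotton + 2·y_dye = 42.
Solving: y_cotton = 6, y_dye = 6.
Shadow price of cotton = 6.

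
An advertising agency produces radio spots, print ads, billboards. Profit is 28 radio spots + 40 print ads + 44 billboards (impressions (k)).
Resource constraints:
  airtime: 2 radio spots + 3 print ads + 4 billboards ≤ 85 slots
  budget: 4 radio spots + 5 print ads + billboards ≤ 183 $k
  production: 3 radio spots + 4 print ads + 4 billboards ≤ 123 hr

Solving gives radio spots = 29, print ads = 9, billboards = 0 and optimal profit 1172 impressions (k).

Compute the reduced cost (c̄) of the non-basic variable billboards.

-4

Binding: airtime and production. Non-binding: budget (22 unused).
By complementary slackness, y = 0 for the non-binding constraint.
The binding rows give the dual system: 2·y_airtime + 3·y_production = 28 and 3·y_airtime + 4·y_production = 40.
This yields shadow prices y_airtime = 8, y_production = 4.
Reduced cost of billboards: c₃ − yᵀa₃ = 44 − (8·4 + 4·4) = 44 − 48 = -4.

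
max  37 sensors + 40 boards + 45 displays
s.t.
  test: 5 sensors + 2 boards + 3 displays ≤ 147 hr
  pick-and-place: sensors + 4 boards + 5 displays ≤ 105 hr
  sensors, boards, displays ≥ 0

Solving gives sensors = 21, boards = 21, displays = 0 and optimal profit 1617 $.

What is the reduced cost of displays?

Both test and pick-and-place are binding at x*.
From A_Bᵀ y = c: 5·y_test + 1·y_pick-and-place = 37; 2·y_test + 4·y_pick-and-place = 40.
This yields shadow prices y_test = 6, y_pick-and-place = 7.
Reduced cost of displays: c₃ − yᵀa₃ = 45 − (6·3 + 7·5) = 45 − 53 = -8.

-8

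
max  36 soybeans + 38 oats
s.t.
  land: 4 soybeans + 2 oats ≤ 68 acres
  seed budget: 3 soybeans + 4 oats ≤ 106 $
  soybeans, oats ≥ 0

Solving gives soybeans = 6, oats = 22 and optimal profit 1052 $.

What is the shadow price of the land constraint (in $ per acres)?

Both land and seed budget are binding at x*.
The binding rows give the dual system: 4·y_land + 3·y_seed budget = 36 and 2·y_land + 4·y_seed budget = 38.
This yields shadow prices y_land = 3, y_seed budget = 8.
Shadow price of land = 3.

3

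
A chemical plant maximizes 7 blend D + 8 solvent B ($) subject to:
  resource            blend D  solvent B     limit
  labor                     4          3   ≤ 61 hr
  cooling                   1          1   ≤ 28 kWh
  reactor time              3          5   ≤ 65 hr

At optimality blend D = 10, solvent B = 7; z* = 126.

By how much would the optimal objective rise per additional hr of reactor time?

1

Check each constraint at x*: labor 61/61 (tight); cooling 17/28 (slack 11); reactor time 65/65 (tight).
Slack constraints have shadow price 0 (complementary slackness).
Dual feasibility on the basic columns requires 4·y_labor + 3·y_reactor time = 7, 3·y_labor + 5·y_reactor time = 8.
This yields shadow prices y_labor = 1, y_reactor time = 1.
Shadow price of reactor time = 1.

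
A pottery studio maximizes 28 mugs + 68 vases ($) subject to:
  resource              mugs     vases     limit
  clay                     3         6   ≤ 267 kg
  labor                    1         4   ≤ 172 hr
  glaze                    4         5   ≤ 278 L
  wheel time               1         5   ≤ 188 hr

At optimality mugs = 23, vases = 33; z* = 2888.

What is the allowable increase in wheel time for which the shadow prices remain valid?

25.5

Binding constraints: clay, wheel time. The basis is B = [[3,6],[1,5]] with det 9.
Per unit increase in wheel time, x* moves by d = (-0.6667, 0.3333).
The basis stays optimal until labor becomes binding; allowable increase = 25.5 hr.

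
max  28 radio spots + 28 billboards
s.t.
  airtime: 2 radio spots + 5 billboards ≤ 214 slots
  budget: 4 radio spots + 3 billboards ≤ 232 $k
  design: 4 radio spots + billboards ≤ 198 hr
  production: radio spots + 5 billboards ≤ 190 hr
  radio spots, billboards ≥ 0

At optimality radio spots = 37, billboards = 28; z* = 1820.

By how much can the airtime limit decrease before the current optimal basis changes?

Binding constraints: airtime, budget. The basis is B = [[2,5],[4,3]] with det -14.
Per unit decrease in airtime, x* moves by d = (0.2143, -0.2857).
The basis stays optimal until design becomes binding; allowable decrease = 38.5 slots.

38.5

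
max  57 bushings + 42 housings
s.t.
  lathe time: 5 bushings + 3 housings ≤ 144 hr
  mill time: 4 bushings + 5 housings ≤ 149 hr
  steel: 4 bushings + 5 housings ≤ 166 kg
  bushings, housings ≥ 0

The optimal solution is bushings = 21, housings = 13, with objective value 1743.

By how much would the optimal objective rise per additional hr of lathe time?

9

At the optimum: lathe time uses 144 of 144 (binding); mill time uses 149 of 149 (binding); steel uses 149 of 166 (slack = 17).
Since steel is not tight, its dual is 0.
From A_Bᵀ y = c: 5·y_lathe time + 4·y_mill time = 57; 3·y_lathe time + 5·y_mill time = 42.
Solving: y_lathe time = 9, y_mill time = 3.
Shadow price of lathe time = 9.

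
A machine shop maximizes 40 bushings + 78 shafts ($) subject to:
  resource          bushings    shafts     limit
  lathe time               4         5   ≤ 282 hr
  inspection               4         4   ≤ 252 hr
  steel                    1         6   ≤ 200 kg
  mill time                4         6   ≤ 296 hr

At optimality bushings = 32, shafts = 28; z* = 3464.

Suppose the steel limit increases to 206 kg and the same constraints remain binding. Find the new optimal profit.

3488

Binding: steel and mill time. Non-binding: lathe time (14 unused), inspection (12 unused).
Slack constraints have shadow price 0 (complementary slackness).
Dual feasibility on the basic columns requires 1·y_steel + 4·y_mill time = 40, 6·y_steel + 6·y_mill time = 78.
This yields shadow prices y_steel = 4, y_mill time = 9.
Δz = y_steel·Δb = 4 × (6) = 24, so new z* = 3464 + 24 = 3488.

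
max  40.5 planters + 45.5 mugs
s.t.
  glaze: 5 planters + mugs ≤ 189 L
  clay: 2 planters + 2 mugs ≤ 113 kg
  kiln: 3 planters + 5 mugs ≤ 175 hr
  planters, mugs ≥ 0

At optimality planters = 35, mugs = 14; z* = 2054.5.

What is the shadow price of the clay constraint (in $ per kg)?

0

At the optimum: glaze uses 189 of 189 (binding); clay uses 98 of 113 (slack = 15); kiln uses 175 of 175 (binding).
Slack constraints have shadow price 0 (complementary slackness).
From A_Bᵀ y = c: 5·y_glaze + 3·y_kiln = 40.5; 1·y_glaze + 5·y_kiln = 45.5.
This yields shadow prices y_glaze = 3, y_kiln = 8.5.
Shadow price of clay = 0.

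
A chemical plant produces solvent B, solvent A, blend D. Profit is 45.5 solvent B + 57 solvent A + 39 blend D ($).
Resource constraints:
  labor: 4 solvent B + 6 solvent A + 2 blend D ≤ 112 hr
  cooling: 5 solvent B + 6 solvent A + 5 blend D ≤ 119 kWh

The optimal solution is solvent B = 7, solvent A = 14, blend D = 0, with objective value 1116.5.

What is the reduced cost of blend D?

Check each constraint at x*: labor 112/112 (tight); cooling 119/119 (tight).
Dual feasibility on the basic columns requires 4·y_labor + 5·y_cooling = 45.5, 6·y_labor + 6·y_cooling = 57.
This yields shadow prices y_labor = 2, y_cooling = 7.5.
Reduced cost of blend D: c₃ − yᵀa₃ = 39 − (2·2 + 7.5·5) = 39 − 41.5 = -2.5.

-2.5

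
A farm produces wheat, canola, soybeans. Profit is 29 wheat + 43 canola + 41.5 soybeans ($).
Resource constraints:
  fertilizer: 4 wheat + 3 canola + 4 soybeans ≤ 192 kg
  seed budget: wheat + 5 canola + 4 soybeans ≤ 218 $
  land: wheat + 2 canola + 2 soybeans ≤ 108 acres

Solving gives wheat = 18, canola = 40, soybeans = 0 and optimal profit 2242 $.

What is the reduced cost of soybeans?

Binding: fertilizer and seed budget. Non-binding: land (10 unused).
Since land is not tight, its dual is 0.
The binding rows give the dual system: 4·y_fertilizer + 1·y_seed budget = 29 and 3·y_fertilizer + 5·y_seed budget = 43.
→ y_fertilizer = 6 and y_seed budget = 5.
Reduced cost of soybeans: c₃ − yᵀa₃ = 41.5 − (6·4 + 5·4) = 41.5 − 44 = -2.5.

-2.5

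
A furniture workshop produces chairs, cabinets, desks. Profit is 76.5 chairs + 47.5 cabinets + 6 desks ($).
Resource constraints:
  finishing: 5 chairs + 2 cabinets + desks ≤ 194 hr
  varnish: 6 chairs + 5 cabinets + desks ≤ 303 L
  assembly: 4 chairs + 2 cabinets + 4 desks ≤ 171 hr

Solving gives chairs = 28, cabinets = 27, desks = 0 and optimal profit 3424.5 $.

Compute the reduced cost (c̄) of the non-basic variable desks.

-8

Binding: finishing and varnish. Non-binding: assembly (5 unused).
By complementary slackness, y = 0 for the non-binding constraint.
The binding rows give the dual system: 5·y_finishing + 6·y_varnish = 76.5 and 2·y_finishing + 5·y_varnish = 47.5.
Solving: y_finishing = 7.5, y_varnish = 6.5.
Reduced cost of desks: c₃ − yᵀa₃ = 6 − (7.5·1 + 6.5·1) = 6 − 14 = -8.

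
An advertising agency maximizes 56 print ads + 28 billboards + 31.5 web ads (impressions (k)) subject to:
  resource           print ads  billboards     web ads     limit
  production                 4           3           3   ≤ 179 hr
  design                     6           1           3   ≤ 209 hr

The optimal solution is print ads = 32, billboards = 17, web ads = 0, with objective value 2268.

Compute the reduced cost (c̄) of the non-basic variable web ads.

At the optimum: production uses 179 of 179 (binding); design uses 209 of 209 (binding).
Dual feasibility on the basic columns requires 4·y_production + 6·y_design = 56, 3·y_production + 1·y_design = 28.
This yields shadow prices y_production = 8, y_design = 4.
Reduced cost of web ads: c₃ − yᵀa₃ = 31.5 − (8·3 + 4·3) = 31.5 − 36 = -4.5.

-4.5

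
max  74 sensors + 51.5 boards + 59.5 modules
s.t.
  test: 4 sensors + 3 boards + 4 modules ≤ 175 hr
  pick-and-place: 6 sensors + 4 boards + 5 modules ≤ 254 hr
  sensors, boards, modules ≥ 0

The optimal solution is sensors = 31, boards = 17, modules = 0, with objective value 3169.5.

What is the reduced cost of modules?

-6.5

Check each constraint at x*: test 175/175 (tight); pick-and-place 254/254 (tight).
The binding rows give the dual system: 4·y_test + 6·y_pick-and-place = 74 and 3·y_test + 4·y_pick-and-place = 51.5.
→ y_test = 6.5 and y_pick-and-place = 8.
Reduced cost of modules: c₃ − yᵀa₃ = 59.5 − (6.5·4 + 8·5) = 59.5 − 66 = -6.5.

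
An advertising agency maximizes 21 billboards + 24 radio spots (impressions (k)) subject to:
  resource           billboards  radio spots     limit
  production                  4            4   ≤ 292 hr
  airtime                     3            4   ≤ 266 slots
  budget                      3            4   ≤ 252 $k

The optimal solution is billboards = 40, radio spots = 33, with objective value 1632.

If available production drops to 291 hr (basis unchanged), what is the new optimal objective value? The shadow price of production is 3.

Δb = -1, so new z* = 1632 + (3)·(-1) = 1632 − 3 = 1629.

1629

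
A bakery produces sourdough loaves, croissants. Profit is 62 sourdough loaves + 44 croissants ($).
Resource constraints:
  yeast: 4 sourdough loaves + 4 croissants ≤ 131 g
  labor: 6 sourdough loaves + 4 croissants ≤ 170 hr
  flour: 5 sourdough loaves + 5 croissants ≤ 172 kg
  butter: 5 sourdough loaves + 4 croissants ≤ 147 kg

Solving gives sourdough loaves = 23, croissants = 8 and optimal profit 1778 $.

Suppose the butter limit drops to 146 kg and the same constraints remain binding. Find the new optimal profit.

1774

At the optimum: yeast uses 124 of 131 (slack = 7); labor uses 170 of 170 (binding); flour uses 155 of 172 (slack = 17); butter uses 147 of 147 (binding).
Slack constraints have shadow price 0 (complementary slackness).
From A_Bᵀ y = c: 6·y_labor + 5·y_butter = 62; 4·y_labor + 4·y_butter = 44.
Solving: y_labor = 7, y_butter = 4.
Δz = y_butter·Δb = 4 × (-1) = -4, so new z* = 1778 − 4 = 1774.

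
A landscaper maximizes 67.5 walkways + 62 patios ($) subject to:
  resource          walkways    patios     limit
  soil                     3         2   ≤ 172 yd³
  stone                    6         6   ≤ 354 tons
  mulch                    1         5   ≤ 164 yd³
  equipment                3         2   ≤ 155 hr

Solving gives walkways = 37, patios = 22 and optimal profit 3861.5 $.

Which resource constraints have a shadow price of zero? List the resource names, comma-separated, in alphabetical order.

soil: 155/172 (slack 17)
stone: 354/354 (binding)
mulch: 147/164 (slack 17)
equipment: 155/155 (binding)
By complementary slackness, a constraint with positive slack has shadow price 0 → mulch, soil.

mulch, soil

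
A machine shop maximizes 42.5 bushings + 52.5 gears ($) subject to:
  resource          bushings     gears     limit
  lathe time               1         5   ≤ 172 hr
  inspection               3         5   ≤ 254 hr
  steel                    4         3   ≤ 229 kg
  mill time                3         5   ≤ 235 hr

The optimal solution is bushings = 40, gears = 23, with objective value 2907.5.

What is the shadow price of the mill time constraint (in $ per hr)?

Binding: steel and mill time. Non-binding: lathe time (17 unused), inspection (19 unused).
Since lathe time, inspection are not tight, their duals are 0.
Dual feasibility on the basic columns requires 4·y_steel + 3·y_mill time = 42.5, 3·y_steel + 5·y_mill time = 52.5.
→ y_steel = 5 and y_mill time = 7.5.
Shadow price of mill time = 7.5.

7.5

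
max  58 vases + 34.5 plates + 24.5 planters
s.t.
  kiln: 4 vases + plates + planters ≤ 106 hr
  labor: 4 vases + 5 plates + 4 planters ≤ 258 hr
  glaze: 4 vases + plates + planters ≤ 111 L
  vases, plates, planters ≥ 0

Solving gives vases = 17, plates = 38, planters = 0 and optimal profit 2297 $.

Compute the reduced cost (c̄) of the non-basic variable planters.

-5

Binding: kiln and labor. Non-binding: glaze (5 unused).
Since glaze is not tight, its dual is 0.
From A_Bᵀ y = c: 4·y_kiln + 4·y_labor = 58; 1·y_kiln + 5·y_labor = 34.5.
This yields shadow prices y_kiln = 9.5, y_labor = 5.
Reduced cost of planters: c₃ − yᵀa₃ = 24.5 − (9.5·1 + 5·4) = 24.5 − 29.5 = -5.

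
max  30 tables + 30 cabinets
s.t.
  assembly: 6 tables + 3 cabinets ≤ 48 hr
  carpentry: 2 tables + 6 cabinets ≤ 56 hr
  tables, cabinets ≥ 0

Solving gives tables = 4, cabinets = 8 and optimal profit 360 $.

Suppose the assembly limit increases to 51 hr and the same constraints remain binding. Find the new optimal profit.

At the optimum: assembly uses 48 of 48 (binding); carpentry uses 56 of 56 (binding).
From A_Bᵀ y = c: 6·y_assembly + 2·y_carpentry = 30; 3·y_assembly + 6·y_carpentry = 30.
→ y_assembly = 4 and y_carpentry = 3.
Δz = y_assembly·Δb = 4 × (3) = 12, so new z* = 360 + 12 = 372.

372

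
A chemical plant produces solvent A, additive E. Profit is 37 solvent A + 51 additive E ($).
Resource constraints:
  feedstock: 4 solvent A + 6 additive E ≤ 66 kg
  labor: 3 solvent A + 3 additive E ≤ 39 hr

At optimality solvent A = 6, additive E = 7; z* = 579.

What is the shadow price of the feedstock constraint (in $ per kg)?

7

Check each constraint at x*: feedstock 66/66 (tight); labor 39/39 (tight).
From A_Bᵀ y = c: 4·y_feedstock + 3·y_labor = 37; 6·y_feedstock + 3·y_labor = 51.
→ y_feedstock = 7 and y_labor = 3.
Shadow price of feedstock = 7.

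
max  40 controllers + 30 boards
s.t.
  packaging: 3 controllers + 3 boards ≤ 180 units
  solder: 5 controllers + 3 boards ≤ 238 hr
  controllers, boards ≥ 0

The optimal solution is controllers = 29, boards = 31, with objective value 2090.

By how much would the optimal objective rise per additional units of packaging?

5

At the optimum: packaging uses 180 of 180 (binding); solder uses 238 of 238 (binding).
Dual feasibility on the basic columns requires 3·y_packaging + 5·y_solder = 40, 3·y_packaging + 3·y_solder = 30.
Solving: y_packaging = 5, y_solder = 5.
Shadow price of packaging = 5.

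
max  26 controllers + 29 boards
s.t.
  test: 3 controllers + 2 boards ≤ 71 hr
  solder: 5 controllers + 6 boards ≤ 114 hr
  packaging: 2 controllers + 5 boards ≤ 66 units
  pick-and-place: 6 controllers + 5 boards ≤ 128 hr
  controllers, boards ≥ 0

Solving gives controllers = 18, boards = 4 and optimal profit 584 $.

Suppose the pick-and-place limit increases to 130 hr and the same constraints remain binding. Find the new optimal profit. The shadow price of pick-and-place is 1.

586

Δb = 2, so new z* = 584 + (1)·(2) = 584 + 2 = 586.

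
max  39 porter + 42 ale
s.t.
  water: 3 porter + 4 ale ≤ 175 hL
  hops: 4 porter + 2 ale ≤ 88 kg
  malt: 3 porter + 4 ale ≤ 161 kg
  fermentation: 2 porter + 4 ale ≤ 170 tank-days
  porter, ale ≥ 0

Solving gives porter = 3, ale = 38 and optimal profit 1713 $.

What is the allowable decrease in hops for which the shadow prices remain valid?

Binding constraints: hops, malt. The basis is B = [[4,2],[3,4]] with det 10.
Per unit decrease in hops, x* moves by d = (-0.4, 0.3).
The basis stays optimal until porter reaches 0; allowable decrease = 7.5 kg.

7.5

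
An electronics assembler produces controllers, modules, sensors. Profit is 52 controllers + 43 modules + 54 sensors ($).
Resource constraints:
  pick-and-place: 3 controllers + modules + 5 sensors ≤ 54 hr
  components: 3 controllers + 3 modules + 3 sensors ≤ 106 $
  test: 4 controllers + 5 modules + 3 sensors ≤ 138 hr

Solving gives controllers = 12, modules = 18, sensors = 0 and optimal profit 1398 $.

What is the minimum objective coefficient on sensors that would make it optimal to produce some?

61

Binding: pick-and-place and test. Non-binding: components (16 unused).
Slack constraints have shadow price 0 (complementary slackness).
The binding rows give the dual system: 3·y_pick-and-place + 4·y_test = 52 and 1·y_pick-and-place + 5·y_test = 43.
Solving: y_pick-and-place = 8, y_test = 7.
sensors enters the basis when its profit ≥ yᵀa₃ = 8·5 + 7·3 = 61.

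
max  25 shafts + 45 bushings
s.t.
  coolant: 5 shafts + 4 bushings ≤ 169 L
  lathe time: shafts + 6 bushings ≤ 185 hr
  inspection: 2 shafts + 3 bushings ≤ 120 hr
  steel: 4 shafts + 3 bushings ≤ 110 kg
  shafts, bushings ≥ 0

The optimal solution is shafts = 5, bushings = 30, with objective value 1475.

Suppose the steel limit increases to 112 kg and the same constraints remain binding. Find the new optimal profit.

Binding: lathe time and steel. Non-binding: coolant (24 unused), inspection (20 unused).
Since coolant, inspection are not tight, their duals are 0.
From A_Bᵀ y = c: 1·y_lathe time + 4·y_steel = 25; 6·y_lathe time + 3·y_steel = 45.
→ y_lathe time = 5 and y_steel = 5.
Δz = y_steel·Δb = 5 × (2) = 10, so new z* = 1475 + 10 = 1485.

1485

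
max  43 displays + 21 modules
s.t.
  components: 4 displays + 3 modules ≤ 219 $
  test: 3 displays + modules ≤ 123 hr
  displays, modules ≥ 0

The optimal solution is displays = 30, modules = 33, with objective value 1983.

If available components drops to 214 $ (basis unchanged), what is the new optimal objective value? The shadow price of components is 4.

Δb = -5, so new z* = 1983 + (4)·(-5) = 1983 − 20 = 1963.

1963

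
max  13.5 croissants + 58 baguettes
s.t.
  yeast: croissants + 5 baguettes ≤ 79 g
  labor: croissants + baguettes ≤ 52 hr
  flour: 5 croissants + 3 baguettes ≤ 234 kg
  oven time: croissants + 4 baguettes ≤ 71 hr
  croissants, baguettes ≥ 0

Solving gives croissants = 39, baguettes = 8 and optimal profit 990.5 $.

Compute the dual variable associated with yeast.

4

Check each constraint at x*: yeast 79/79 (tight); labor 47/52 (slack 5); flour 219/234 (slack 15); oven time 71/71 (tight).
Slack constraints have shadow price 0 (complementary slackness).
From A_Bᵀ y = c: 1·y_yeast + 1·y_oven time = 13.5; 5·y_yeast + 4·y_oven time = 58.
Solving: y_yeast = 4, y_oven time = 9.5.
Shadow price of yeast = 4.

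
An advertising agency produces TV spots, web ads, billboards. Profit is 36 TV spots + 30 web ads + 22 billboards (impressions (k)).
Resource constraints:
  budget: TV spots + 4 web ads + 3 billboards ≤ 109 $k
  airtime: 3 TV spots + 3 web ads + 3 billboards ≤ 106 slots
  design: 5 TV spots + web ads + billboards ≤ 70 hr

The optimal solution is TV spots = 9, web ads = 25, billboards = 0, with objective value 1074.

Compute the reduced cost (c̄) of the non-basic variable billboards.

Binding: budget and design. Non-binding: airtime (4 unused).
Since airtime is not tight, its dual is 0.
From A_Bᵀ y = c: 1·y_budget + 5·y_design = 36; 4·y_budget + 1·y_design = 30.
Solving: y_budget = 6, y_design = 6.
Reduced cost of billboards: c₃ − yᵀa₃ = 22 − (6·3 + 6·1) = 22 − 24 = -2.

-2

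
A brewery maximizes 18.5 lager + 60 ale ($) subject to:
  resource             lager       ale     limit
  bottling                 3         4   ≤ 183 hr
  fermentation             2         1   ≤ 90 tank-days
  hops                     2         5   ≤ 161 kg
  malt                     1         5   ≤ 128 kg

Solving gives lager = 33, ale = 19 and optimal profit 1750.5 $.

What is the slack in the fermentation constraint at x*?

5

fermentation used = 2·33 + 1·19 = 85; slack = 90 − 85 = 5.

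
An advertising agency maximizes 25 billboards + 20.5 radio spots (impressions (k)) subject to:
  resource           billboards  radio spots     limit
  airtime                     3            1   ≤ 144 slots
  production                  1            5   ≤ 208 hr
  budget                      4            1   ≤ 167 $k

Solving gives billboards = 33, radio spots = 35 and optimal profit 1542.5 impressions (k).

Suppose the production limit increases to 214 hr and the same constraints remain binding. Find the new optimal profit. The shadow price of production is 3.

1560.5

Δb = 6, so new z* = 1542.5 + (3)·(6) = 1542.5 + 18 = 1560.5.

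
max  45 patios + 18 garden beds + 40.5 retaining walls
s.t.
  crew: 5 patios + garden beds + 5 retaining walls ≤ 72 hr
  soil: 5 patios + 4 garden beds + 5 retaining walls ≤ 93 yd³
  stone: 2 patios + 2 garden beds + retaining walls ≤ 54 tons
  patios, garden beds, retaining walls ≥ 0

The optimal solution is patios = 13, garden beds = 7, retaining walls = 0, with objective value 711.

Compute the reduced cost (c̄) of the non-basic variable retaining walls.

-4.5

At the optimum: crew uses 72 of 72 (binding); soil uses 93 of 93 (binding); stone uses 40 of 54 (slack = 14).
By complementary slackness, y = 0 for the non-binding constraint.
The binding rows give the dual system: 5·y_crew + 5·y_soil = 45 and 1·y_crew + 4·y_soil = 18.
This yields shadow prices y_crew = 6, y_soil = 3.
Reduced cost of retaining walls: c₃ − yᵀa₃ = 40.5 − (6·5 + 3·5) = 40.5 − 45 = -4.5.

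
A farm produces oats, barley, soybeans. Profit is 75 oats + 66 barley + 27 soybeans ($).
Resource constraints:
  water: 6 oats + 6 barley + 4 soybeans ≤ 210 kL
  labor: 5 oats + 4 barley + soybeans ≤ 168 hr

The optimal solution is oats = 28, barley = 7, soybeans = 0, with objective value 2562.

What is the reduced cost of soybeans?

-2

Both water and labor are binding at x*.
From A_Bᵀ y = c: 6·y_water + 5·y_labor = 75; 6·y_water + 4·y_labor = 66.
→ y_water = 5 and y_labor = 9.
Reduced cost of soybeans: c₃ − yᵀa₃ = 27 − (5·4 + 9·1) = 27 − 29 = -2.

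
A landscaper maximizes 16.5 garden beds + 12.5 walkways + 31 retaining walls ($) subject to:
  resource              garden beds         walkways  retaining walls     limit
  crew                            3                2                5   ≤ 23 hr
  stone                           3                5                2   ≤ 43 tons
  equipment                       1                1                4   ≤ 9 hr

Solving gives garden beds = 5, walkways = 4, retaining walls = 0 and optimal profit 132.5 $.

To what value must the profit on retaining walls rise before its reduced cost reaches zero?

At the optimum: crew uses 23 of 23 (binding); stone uses 35 of 43 (slack = 8); equipment uses 9 of 9 (binding).
Since stone is not tight, its dual is 0.
Dual feasibility on the basic columns requires 3·y_crew + 1·y_equipment = 16.5, 2·y_crew + 1·y_equipment = 12.5.
This yields shadow prices y_crew = 4, y_equipment = 4.5.
retaining walls enters the basis when its profit ≥ yᵀa₃ = 4·5 + 4.5·4 = 38.

38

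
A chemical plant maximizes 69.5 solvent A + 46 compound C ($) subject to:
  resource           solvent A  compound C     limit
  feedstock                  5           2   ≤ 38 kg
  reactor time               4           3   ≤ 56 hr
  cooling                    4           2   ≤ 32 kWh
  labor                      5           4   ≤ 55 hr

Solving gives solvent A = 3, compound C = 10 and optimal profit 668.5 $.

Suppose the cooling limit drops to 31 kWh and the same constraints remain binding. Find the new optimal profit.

660.5

Check each constraint at x*: feedstock 35/38 (slack 3); reactor time 42/56 (slack 14); cooling 32/32 (tight); labor 55/55 (tight).
Since feedstock, reactor time are not tight, their duals are 0.
The binding rows give the dual system: 4·y_cooling + 5·y_labor = 69.5 and 2·y_cooling + 4·y_labor = 46.
→ y_cooling = 8 and y_labor = 7.5.
Δz = y_cooling·Δb = 8 × (-1) = -8, so new z* = 668.5 − 8 = 660.5.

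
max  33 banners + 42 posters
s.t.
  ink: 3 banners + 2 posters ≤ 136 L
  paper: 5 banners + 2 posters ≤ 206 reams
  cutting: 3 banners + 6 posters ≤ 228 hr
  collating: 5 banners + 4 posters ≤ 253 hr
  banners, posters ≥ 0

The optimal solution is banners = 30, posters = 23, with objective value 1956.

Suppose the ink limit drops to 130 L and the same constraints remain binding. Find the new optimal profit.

At the optimum: ink uses 136 of 136 (binding); paper uses 196 of 206 (slack = 10); cutting uses 228 of 228 (binding); collating uses 242 of 253 (slack = 11).
Since paper, collating are not tight, their duals are 0.
Dual feasibility on the basic columns requires 3·y_ink + 3·y_cutting = 33, 2·y_ink + 6·y_cutting = 42.
→ y_ink = 6 and y_cutting = 5.
Δz = y_ink·Δb = 6 × (-6) = -36, so new z* = 1956 − 36 = 1920.

1920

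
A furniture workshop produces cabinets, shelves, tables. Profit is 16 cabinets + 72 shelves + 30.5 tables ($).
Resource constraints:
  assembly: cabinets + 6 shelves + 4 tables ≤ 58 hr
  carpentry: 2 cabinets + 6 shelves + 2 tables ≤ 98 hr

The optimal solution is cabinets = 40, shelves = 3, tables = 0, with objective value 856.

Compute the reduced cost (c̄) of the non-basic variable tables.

At the optimum: assembly uses 58 of 58 (binding); carpentry uses 98 of 98 (binding).
The binding rows give the dual system: 1·y_assembly + 2·y_carpentry = 16 and 6·y_assembly + 6·y_carpentry = 72.
→ y_assembly = 8 and y_carpentry = 4.
Reduced cost of tables: c₃ − yᵀa₃ = 30.5 − (8·4 + 4·2) = 30.5 − 40 = -9.5.

-9.5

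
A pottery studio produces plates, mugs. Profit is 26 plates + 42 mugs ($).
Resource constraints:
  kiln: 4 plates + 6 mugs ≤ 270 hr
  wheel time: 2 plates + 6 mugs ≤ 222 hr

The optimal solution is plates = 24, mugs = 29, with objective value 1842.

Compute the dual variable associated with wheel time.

Both kiln and wheel time are binding at x*.
Dual feasibility on the basic columns requires 4·y_kiln + 2·y_wheel time = 26, 6·y_kiln + 6·y_wheel time = 42.
→ y_kiln = 6 and y_wheel time = 1.
Shadow price of wheel time = 1.

1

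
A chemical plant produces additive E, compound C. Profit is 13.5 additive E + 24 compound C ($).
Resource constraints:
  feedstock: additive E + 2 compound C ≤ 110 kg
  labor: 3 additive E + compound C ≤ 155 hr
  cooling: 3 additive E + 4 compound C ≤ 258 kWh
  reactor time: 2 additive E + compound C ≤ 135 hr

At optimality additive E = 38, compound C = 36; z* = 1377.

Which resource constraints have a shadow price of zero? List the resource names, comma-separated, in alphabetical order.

labor, reactor time

feedstock: 110/110 (binding)
labor: 150/155 (slack 5)
cooling: 258/258 (binding)
reactor time: 112/135 (slack 23)
By complementary slackness, a constraint with positive slack has shadow price 0 → labor, reactor time.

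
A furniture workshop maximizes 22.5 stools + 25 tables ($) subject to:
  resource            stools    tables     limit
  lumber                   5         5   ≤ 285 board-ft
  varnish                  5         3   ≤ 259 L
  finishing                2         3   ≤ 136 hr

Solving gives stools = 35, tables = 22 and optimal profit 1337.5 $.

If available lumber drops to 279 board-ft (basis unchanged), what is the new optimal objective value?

1316.5

Check each constraint at x*: lumber 285/285 (tight); varnish 241/259 (slack 18); finishing 136/136 (tight).
Since varnish is not tight, its dual is 0.
Dual feasibility on the basic columns requires 5·y_lumber + 2·y_finishing = 22.5, 5·y_lumber + 3·y_finishing = 25.
Solving: y_lumber = 3.5, y_finishing = 2.5.
Δz = y_lumber·Δb = 3.5 × (-6) = -21, so new z* = 1337.5 − 21 = 1316.5.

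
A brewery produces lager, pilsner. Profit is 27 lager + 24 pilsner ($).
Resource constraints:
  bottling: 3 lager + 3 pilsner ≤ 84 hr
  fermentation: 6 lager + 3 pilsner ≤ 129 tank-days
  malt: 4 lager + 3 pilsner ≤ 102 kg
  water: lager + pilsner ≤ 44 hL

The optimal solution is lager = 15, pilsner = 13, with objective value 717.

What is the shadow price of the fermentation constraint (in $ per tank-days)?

1

At the optimum: bottling uses 84 of 84 (binding); fermentation uses 129 of 129 (binding); malt uses 99 of 102 (slack = 3); water uses 28 of 44 (slack = 16).
By complementary slackness, y = 0 for the non-binding constraints.
Dual feasibility on the basic columns requires 3·y_bottling + 6·y_fermentation = 27, 3·y_bottling + 3·y_fermentation = 24.
This yields shadow prices y_bottling = 7, y_fermentation = 1.
Shadow price of fermentation = 1.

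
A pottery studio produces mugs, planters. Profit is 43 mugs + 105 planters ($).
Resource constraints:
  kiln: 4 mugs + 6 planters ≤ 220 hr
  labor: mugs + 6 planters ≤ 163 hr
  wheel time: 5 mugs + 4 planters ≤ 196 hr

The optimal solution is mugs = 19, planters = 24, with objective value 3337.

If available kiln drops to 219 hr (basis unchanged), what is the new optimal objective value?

3328.5

Check each constraint at x*: kiln 220/220 (tight); labor 163/163 (tight); wheel time 191/196 (slack 5).
Slack constraints have shadow price 0 (complementary slackness).
The binding rows give the dual system: 4·y_kiln + 1·y_labor = 43 and 6·y_kiln + 6·y_labor = 105.
This yields shadow prices y_kiln = 8.5, y_labor = 9.
Δz = y_kiln·Δb = 8.5 × (-1) = -8.5, so new z* = 3337 − 8.5 = 3328.5.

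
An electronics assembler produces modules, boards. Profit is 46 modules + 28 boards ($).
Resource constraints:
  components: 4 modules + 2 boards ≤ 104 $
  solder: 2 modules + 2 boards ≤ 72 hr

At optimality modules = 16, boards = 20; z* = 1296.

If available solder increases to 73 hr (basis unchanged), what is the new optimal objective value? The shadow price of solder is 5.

1301

Δb = 1, so new z* = 1296 + (5)·(1) = 1296 + 5 = 1301.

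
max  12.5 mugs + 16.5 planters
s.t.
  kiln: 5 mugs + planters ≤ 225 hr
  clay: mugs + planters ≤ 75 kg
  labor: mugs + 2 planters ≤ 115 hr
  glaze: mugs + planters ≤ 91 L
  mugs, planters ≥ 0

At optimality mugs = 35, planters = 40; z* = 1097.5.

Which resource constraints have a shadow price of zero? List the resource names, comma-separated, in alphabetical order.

kiln: 215/225 (slack 10)
clay: 75/75 (binding)
labor: 115/115 (binding)
glaze: 75/91 (slack 16)
By complementary slackness, a constraint with positive slack has shadow price 0 → glaze, kiln.

glaze, kiln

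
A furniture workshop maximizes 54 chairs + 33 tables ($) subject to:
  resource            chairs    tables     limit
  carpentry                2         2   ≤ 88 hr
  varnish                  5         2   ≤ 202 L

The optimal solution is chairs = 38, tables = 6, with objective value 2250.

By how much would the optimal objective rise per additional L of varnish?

Both carpentry and varnish are binding at x*.
Dual feasibility on the basic columns requires 2·y_carpentry + 5·y_varnish = 54, 2·y_carpentry + 2·y_varnish = 33.
This yields shadow prices y_carpentry = 9.5, y_varnish = 7.
Shadow price of varnish = 7.

7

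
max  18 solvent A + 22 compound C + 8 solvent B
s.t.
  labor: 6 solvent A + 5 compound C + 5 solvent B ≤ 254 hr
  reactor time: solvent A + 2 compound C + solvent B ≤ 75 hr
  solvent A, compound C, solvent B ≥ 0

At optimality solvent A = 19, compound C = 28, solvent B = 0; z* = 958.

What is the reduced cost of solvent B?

At the optimum: labor uses 254 of 254 (binding); reactor time uses 75 of 75 (binding).
From A_Bᵀ y = c: 6·y_labor + 1·y_reactor time = 18; 5·y_labor + 2·y_reactor time = 22.
Solving: y_labor = 2, y_reactor time = 6.
Reduced cost of solvent B: c₃ − yᵀa₃ = 8 − (2·5 + 6·1) = 8 − 16 = -8.

-8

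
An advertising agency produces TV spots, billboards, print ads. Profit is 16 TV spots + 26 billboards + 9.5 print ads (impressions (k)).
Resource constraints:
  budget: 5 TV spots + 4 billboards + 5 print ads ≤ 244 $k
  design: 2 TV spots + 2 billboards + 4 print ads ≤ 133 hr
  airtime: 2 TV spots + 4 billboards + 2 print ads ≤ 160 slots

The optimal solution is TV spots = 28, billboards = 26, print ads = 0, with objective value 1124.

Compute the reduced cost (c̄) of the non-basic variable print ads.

-6.5

At the optimum: budget uses 244 of 244 (binding); design uses 108 of 133 (slack = 25); airtime uses 160 of 160 (binding).
Slack constraints have shadow price 0 (complementary slackness).
Dual feasibility on the basic columns requires 5·y_budget + 2·y_airtime = 16, 4·y_budget + 4·y_airtime = 26.
Solving: y_budget = 1, y_airtime = 5.5.
Reduced cost of print ads: c₃ − yᵀa₃ = 9.5 − (1·5 + 5.5·2) = 9.5 − 16 = -6.5.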